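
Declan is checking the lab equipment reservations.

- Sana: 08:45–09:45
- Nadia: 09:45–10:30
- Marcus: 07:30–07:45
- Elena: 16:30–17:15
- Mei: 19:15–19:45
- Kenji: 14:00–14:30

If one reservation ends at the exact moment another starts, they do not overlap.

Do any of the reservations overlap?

No

Two intervals overlap when each starts before the other ends.
Sorted by start: Marcus, Sana, Nadia, Kenji, Elena, Mei.
Sana starts after Marcus ends — done with Marcus.
Nadia starts exactly when Sana ends (back-to-back, no overlap) — done with Sana.
Kenji starts after Nadia ends — done with Nadia.
Elena starts after Kenji ends — done with Kenji.
Mei starts after Elena ends.
Every pair is clear; the schedule has no overlaps.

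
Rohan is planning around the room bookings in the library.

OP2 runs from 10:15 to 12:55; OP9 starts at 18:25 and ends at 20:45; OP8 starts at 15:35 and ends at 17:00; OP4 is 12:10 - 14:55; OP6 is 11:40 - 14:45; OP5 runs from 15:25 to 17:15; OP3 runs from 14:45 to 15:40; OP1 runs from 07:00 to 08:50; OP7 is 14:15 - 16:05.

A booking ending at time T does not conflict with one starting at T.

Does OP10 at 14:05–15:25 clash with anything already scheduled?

OP1: ends 08:50 at or before OP10 starts 14:05 → clear.
OP2: ends 12:55 at or before OP10 starts 14:05 → clear.
OP6: starts 11:40 before OP10 ends 15:25, and ends 14:45 after OP10 starts 14:05 → overlap.
OP4: starts 12:10 before OP10 ends 15:25, and ends 14:55 after OP10 starts 14:05 → overlap.
OP7: starts 14:15 before OP10 ends 15:25, and ends 16:05 after OP10 starts 14:05 → overlap.
OP3: starts 14:45 before OP10 ends 15:25, and ends 15:40 after OP10 starts 14:05 → overlap.
OP5: starts 15:25 at or after OP10 ends 15:25 → clear.
OP8: starts 15:35 at or after OP10 ends 15:25 → clear.
OP9: starts 18:25 at or after OP10 ends 15:25 → clear.
OP10 overlaps OP3, OP4, OP6, OP7.

Yes — it overlaps OP3, OP4, OP6, OP7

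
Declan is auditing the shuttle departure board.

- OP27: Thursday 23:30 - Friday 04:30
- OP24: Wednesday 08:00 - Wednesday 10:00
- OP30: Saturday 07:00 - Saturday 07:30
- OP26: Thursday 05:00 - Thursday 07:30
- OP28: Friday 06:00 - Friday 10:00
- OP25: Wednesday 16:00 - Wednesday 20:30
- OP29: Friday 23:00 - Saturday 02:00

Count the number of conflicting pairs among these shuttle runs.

0

Sorted by start: OP24, OP25, OP26, OP27, OP28, OP29, OP30.
OP25 starts after OP24 ends — done with OP24.
OP26 starts after OP25 ends — done with OP25.
OP27 starts after OP26 ends — done with OP26.
OP28 starts after OP27 ends — done with OP27.
OP29 starts after OP28 ends — done with OP28.
OP30 starts after OP29 ends.
No pair overlaps.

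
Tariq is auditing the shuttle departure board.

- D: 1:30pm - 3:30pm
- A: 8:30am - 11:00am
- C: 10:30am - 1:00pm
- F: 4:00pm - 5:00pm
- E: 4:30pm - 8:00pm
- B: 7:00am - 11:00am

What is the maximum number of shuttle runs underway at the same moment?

Walk through starts and ends in time order (an end at T is processed before a start at T):
7:00am start B → 1
8:30am start A → 2
10:30am start C → 3
11:00am end A → 2
11:00am end B → 1
1:00pm end C → 0
1:30pm start D → 1
3:30pm end D → 0
4:00pm start F → 1
4:30pm start E → 2
5:00pm end F → 1
8:00pm end E → 0
Peak is 3, at 10:30am (A, B, C).

3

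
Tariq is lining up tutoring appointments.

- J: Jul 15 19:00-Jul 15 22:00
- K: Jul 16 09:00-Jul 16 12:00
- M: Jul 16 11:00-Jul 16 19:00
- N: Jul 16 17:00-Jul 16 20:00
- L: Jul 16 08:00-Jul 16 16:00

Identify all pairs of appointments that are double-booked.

K & L, K & M, L & M, M & N

Sorted by start: J, L, K, M, N.
L starts after J ends, so nothing later overlaps J either.
K starts before L ends → L and K overlap.
M starts before L ends → L and M overlap.
N starts after L ends.
M starts before K ends → K and M overlap.
N starts after K ends.
N starts before M ends → M and N overlap.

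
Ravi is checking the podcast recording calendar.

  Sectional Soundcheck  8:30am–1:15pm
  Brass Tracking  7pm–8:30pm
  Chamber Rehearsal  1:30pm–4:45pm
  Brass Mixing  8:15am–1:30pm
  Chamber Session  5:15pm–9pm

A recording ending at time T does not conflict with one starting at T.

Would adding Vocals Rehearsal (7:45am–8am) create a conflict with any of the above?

Brass Mixing: starts 8:15am at or after Vocals Rehearsal ends 8am → clear.
Sectional Soundcheck: starts 8:30am at or after Vocals Rehearsal ends 8am → clear.
Chamber Rehearsal: starts 1:30pm at or after Vocals Rehearsal ends 8am → clear.
Chamber Session: starts 5:15pm at or after Vocals Rehearsal ends 8am → clear.
Brass Tracking: starts 7pm at or after Vocals Rehearsal ends 8am → clear.

No — it doesn't clash with anything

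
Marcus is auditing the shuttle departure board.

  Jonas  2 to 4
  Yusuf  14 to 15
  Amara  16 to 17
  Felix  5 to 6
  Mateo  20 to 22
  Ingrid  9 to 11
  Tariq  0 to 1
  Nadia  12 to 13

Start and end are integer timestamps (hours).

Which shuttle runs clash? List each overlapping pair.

Two intervals overlap when each starts before the other ends.
Sorted by start: Tariq, Jonas, Felix, Ingrid, Nadia, Yusuf, Amara, Mateo.
Jonas starts after Tariq ends, so nothing later overlaps Tariq either.
Felix starts after Jonas ends, so nothing later overlaps Jonas either.
Ingrid starts after Felix ends, so nothing later overlaps Felix either.
Nadia starts after Ingrid ends, so nothing later overlaps Ingrid either.
Yusuf starts after Nadia ends, so nothing later overlaps Nadia either.
Amara starts after Yusuf ends, so nothing later overlaps Yusuf either.
Mateo starts after Amara ends.

none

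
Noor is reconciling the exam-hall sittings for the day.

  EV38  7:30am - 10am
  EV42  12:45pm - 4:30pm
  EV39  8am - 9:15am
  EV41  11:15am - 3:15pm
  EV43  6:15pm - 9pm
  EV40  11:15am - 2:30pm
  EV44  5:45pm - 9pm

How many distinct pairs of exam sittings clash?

5

Sorted by start: EV38, EV39, EV40, EV41, EV42, EV44, EV43.
EV39 starts before EV38 ends → EV38 and EV39 overlap.
EV40 starts after EV38 ends; EV38 is clear from here.
EV40 starts after EV39 ends; EV39 is clear from here.
EV41 starts before EV40 ends → EV40 and EV41 overlap.
EV42 starts before EV40 ends → EV40 and EV42 overlap.
EV44 starts after EV40 ends; EV40 is clear from here.
EV42 starts before EV41 ends → EV41 and EV42 overlap.
EV44 starts after EV41 ends; EV41 is clear from here.
EV44 starts after EV42 ends; EV42 is clear from here.
EV43 starts before EV44 ends → EV44 and EV43 overlap.
Overlapping pairs: EV38 & EV39, EV40 & EV41, EV40 & EV42, EV41 & EV42, EV43 & EV44 — 5 in total.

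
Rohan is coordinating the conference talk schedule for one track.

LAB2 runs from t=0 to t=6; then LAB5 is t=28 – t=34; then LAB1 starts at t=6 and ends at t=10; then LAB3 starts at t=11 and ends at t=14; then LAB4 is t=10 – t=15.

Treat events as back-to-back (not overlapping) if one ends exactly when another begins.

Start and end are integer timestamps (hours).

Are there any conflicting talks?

Yes

Sorted by start: LAB2, LAB1, LAB4, LAB3, LAB5.
LAB1 starts exactly when LAB2 ends (back-to-back, no overlap), so nothing later overlaps LAB2 either.
LAB4 starts exactly when LAB1 ends (back-to-back, no overlap), so nothing later overlaps LAB1 either.
LAB3 starts before LAB4 ends → LAB4 and LAB3 overlap.
That's a conflict, so the schedule is not conflict-free.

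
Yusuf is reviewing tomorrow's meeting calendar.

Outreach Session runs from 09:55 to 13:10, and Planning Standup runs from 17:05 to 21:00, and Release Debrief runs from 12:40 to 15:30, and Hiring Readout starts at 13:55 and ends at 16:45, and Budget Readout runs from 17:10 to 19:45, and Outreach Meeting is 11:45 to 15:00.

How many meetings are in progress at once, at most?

3

Walk through starts and ends in time order (an end at T is processed before a start at T):
09:55 start Outreach Session → 1
11:45 start Outreach Meeting → 2
12:40 start Release Debrief → 3
13:10 end Outreach Session → 2
13:55 start Hiring Readout → 3
15:00 end Outreach Meeting → 2
15:30 end Release Debrief → 1
16:45 end Hiring Readout → 0
17:05 start Planning Standup → 1
17:10 start Budget Readout → 2
19:45 end Budget Readout → 1
21:00 end Planning Standup → 0
Peak is 3, at 12:40 (Outreach Meeting, Outreach Session, Release Debrief).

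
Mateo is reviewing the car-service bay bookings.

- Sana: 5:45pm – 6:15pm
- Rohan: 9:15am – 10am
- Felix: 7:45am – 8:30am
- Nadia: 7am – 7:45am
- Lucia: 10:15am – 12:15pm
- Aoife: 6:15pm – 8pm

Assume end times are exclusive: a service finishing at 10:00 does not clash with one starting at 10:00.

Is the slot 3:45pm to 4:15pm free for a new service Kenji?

Yes — the slot is free

Nadia: ends 7:45am at or before Kenji starts 3:45pm → clear.
Felix: ends 8:30am at or before Kenji starts 3:45pm → clear.
Rohan: ends 10am at or before Kenji starts 3:45pm → clear.
Lucia: ends 12:15pm at or before Kenji starts 3:45pm → clear.
Sana: starts 5:45pm at or after Kenji ends 4:15pm → clear.
Aoife: starts 6:15pm at or after Kenji ends 4:15pm → clear.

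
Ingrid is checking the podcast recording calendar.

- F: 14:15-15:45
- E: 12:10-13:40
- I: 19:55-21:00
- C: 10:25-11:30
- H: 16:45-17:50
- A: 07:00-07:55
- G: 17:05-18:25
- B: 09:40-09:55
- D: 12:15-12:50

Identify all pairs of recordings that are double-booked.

Sorted by start: A, B, C, E, D, F, H, G, I.
B starts after A ends, so A has no further overlaps.
C starts after B ends, so B has no further overlaps.
E starts after C ends, so C has no further overlaps.
D starts before E ends → E and D overlap.
F starts after E ends, so E has no further overlaps.
F starts after D ends, so D has no further overlaps.
H starts after F ends, so F has no further overlaps.
G starts before H ends → H and G overlap.
I starts after H ends.
I starts after G ends.

D & E, G & H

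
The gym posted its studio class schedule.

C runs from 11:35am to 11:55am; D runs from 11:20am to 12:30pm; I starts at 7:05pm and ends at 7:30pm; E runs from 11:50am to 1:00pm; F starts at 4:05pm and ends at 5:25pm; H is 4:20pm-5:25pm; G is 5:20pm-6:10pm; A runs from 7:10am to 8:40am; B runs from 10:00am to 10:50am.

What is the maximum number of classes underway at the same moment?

Sweep the timeline, counting +1 at each start and −1 at each end (ends before starts at a tie):
7:10am start A → 1
8:40am end A → 0
10:00am start B → 1
10:50am end B → 0
11:20am start D → 1
11:35am start C → 2
11:50am start E → 3
11:55am end C → 2
12:30pm end D → 1
1:00pm end E → 0
4:05pm start F → 1
4:20pm start H → 2
5:20pm start G → 3
5:25pm end F → 2
5:25pm end H → 1
6:10pm end G → 0
7:05pm start I → 1
7:30pm end I → 0
Peak is 3, at 11:50am (C, D, E).

3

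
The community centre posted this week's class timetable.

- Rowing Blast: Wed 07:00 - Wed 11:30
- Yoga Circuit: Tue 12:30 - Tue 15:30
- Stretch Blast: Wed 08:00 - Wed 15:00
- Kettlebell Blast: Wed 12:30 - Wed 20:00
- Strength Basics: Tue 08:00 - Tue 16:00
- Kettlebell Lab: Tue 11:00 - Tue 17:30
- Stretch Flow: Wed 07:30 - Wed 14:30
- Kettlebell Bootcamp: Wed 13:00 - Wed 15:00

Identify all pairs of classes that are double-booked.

Sorted by start: Strength Basics, Kettlebell Lab, Yoga Circuit, Rowing Blast, Stretch Flow, Stretch Blast, Kettlebell Blast, Kettlebell Bootcamp.
Kettlebell Lab starts before Strength Basics ends → Strength Basics and Kettlebell Lab overlap.
Yoga Circuit starts before Strength Basics ends → Strength Basics and Yoga Circuit overlap.
Rowing Blast starts after Strength Basics ends; Strength Basics is clear from here.
Yoga Circuit starts before Kettlebell Lab ends → Kettlebell Lab and Yoga Circuit overlap.
Rowing Blast starts after Kettlebell Lab ends; Kettlebell Lab is clear from here.
Rowing Blast starts after Yoga Circuit ends; Yoga Circuit is clear from here.
Stretch Flow starts before Rowing Blast ends → Rowing Blast and Stretch Flow overlap.
Stretch Blast starts before Rowing Blast ends → Rowing Blast and Stretch Blast overlap.
Kettlebell Blast starts after Rowing Blast ends; Rowing Blast is clear from here.
Stretch Blast starts before Stretch Flow ends → Stretch Flow and Stretch Blast overlap.
Kettlebell Blast starts before Stretch Flow ends → Stretch Flow and Kettlebell Blast overlap.
Kettlebell Bootcamp starts before Stretch Flow ends → Stretch Flow and Kettlebell Bootcamp overlap.
Kettlebell Blast starts before Stretch Blast ends → Stretch Blast and Kettlebell Blast overlap.
Kettlebell Bootcamp starts before Stretch Blast ends → Stretch Blast and Kettlebell Bootcamp overlap.
Kettlebell Bootcamp starts before Kettlebell Blast ends → Kettlebell Blast and Kettlebell Bootcamp overlap.

Kettlebell Blast & Kettlebell Bootcamp, Kettlebell Blast & Stretch Blast, Kettlebell Blast & Stretch Flow, Kettlebell Bootcamp & Stretch Blast, Kettlebell Bootcamp & Stretch Flow, Kettlebell Lab & Strength Basics, Kettlebell Lab & Yoga Circuit, Rowing Blast & Stretch Blast, Rowing Blast & Stretch Flow, Strength Basics & Yoga Circuit, Stretch Blast & Stretch Flow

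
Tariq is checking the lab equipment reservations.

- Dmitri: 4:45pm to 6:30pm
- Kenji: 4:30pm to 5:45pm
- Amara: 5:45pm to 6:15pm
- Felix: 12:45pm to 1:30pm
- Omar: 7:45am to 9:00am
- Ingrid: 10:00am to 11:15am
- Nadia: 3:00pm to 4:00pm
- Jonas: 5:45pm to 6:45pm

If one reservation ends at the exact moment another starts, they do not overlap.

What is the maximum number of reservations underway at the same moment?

Walk through starts and ends in time order (an end at T is processed before a start at T):
7:45am start Omar → 1
9:00am end Omar → 0
10:00am start Ingrid → 1
11:15am end Ingrid → 0
12:45pm start Felix → 1
1:30pm end Felix → 0
3:00pm start Nadia → 1
4:00pm end Nadia → 0
4:30pm start Kenji → 1
4:45pm start Dmitri → 2
5:45pm end Kenji → 1
5:45pm start Amara → 2
5:45pm start Jonas → 3
6:15pm end Amara → 2
6:30pm end Dmitri → 1
6:45pm end Jonas → 0
Peak is 3, at 5:45pm (Amara, Dmitri, Jonas).

3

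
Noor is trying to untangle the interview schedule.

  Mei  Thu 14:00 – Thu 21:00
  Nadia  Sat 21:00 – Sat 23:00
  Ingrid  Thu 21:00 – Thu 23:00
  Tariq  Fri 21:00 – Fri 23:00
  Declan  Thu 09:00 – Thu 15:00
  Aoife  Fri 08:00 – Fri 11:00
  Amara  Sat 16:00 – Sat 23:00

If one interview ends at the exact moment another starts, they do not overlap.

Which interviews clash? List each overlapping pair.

Sorted by start: Declan, Mei, Ingrid, Aoife, Tariq, Amara, Nadia.
Mei starts before Declan ends → Declan and Mei overlap.
Ingrid starts after Declan ends; Declan is clear from here.
Ingrid starts exactly when Mei ends (back-to-back, no overlap); Mei is clear from here.
Aoife starts after Ingrid ends; Ingrid is clear from here.
Tariq starts after Aoife ends; Aoife is clear from here.
Amara starts after Tariq ends; Tariq is clear from here.
Nadia starts before Amara ends → Amara and Nadia overlap.

Amara & Nadia, Declan & Mei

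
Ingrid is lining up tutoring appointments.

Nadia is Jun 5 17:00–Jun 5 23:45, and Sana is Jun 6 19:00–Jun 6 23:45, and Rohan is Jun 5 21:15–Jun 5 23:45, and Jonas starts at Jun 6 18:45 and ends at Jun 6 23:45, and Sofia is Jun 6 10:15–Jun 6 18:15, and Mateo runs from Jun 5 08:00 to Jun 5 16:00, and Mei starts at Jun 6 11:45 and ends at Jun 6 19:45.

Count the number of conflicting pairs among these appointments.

5

Sorted by start: Mateo, Nadia, Rohan, Sofia, Mei, Jonas, Sana.
Nadia starts after Mateo ends — done with Mateo.
Rohan starts before Nadia ends → Nadia and Rohan overlap.
Sofia starts after Nadia ends — done with Nadia.
Sofia starts after Rohan ends — done with Rohan.
Mei starts before Sofia ends → Sofia and Mei overlap.
Jonas starts after Sofia ends — done with Sofia.
Jonas starts before Mei ends → Mei and Jonas overlap.
Sana starts before Mei ends → Mei and Sana overlap.
Sana starts before Jonas ends → Jonas and Sana overlap.
Overlapping pairs: Jonas & Mei, Jonas & Sana, Mei & Sana, Mei & Sofia, Nadia & Rohan — 5 in total.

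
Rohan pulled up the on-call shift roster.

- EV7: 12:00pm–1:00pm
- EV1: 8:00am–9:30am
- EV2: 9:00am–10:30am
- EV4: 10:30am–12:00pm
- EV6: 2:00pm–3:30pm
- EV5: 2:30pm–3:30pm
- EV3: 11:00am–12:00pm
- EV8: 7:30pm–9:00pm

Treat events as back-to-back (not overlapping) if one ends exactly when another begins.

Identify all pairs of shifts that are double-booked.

Check each pair: they overlap iff neither finishes before the other starts.
Sorted by start: EV1, EV2, EV4, EV3, EV7, EV6, EV5, EV8.
EV2 starts before EV1 ends → EV1 and EV2 overlap.
EV4 starts after EV1 ends, so EV1 has no further overlaps.
EV4 starts exactly when EV2 ends (back-to-back, no overlap), so EV2 has no further overlaps.
EV3 starts before EV4 ends → EV4 and EV3 overlap.
EV7 starts exactly when EV4 ends (back-to-back, no overlap), so EV4 has no further overlaps.
EV7 starts exactly when EV3 ends (back-to-back, no overlap), so EV3 has no further overlaps.
EV6 starts after EV7 ends, so EV7 has no further overlaps.
EV5 starts before EV6 ends → EV6 and EV5 overlap.
EV8 starts after EV6 ends.
EV8 starts after EV5 ends.

EV1 & EV2, EV3 & EV4, EV5 & EV6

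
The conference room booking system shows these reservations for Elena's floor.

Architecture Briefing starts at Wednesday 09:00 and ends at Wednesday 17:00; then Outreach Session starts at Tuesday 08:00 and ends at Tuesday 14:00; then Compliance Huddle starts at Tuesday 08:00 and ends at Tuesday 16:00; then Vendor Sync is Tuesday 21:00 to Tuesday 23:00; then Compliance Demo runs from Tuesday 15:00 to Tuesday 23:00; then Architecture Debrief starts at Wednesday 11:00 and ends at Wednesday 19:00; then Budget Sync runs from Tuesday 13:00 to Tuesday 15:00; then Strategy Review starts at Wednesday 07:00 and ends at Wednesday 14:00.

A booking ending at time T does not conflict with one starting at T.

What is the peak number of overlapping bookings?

Sweep the timeline, counting +1 at each start and −1 at each end (ends before starts at a tie):
Tuesday 08:00 start Compliance Huddle → 1
Tuesday 08:00 start Outreach Session → 2
Tuesday 13:00 start Budget Sync → 3
Tuesday 14:00 end Outreach Session → 2
Tuesday 15:00 end Budget Sync → 1
Tuesday 15:00 start Compliance Demo → 2
Tuesday 16:00 end Compliance Huddle → 1
Tuesday 21:00 start Vendor Sync → 2
Tuesday 23:00 end Compliance Demo → 1
Tuesday 23:00 end Vendor Sync → 0
Wednesday 07:00 start Strategy Review → 1
Wednesday 09:00 start Architecture Briefing → 2
Wednesday 11:00 start Architecture Debrief → 3
Wednesday 14:00 end Strategy Review → 2
Wednesday 17:00 end Architecture Briefing → 1
Wednesday 19:00 end Architecture Debrief → 0
Peak is 3, at Tuesday 13:00 (Budget Sync, Compliance Huddle, Outreach Session).

3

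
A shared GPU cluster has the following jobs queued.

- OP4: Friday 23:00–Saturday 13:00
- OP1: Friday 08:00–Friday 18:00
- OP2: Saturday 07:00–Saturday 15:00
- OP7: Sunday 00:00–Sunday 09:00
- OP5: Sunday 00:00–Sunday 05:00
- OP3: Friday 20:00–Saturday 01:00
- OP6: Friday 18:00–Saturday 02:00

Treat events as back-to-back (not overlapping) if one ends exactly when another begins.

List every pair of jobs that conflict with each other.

Check each pair: they overlap iff neither finishes before the other starts.
Sorted by start: OP1, OP6, OP3, OP4, OP2, OP5, OP7.
OP6 starts exactly when OP1 ends (back-to-back, no overlap), so nothing later overlaps OP1 either.
OP3 starts before OP6 ends → OP6 and OP3 overlap.
OP4 starts before OP6 ends → OP6 and OP4 overlap.
OP2 starts after OP6 ends, so nothing later overlaps OP6 either.
OP4 starts before OP3 ends → OP3 and OP4 overlap.
OP2 starts after OP3 ends, so nothing later overlaps OP3 either.
OP2 starts before OP4 ends → OP4 and OP2 overlap.
OP5 starts after OP4 ends, so nothing later overlaps OP4 either.
OP5 starts after OP2 ends, so nothing later overlaps OP2 either.
OP7 starts before OP5 ends → OP5 and OP7 overlap.

OP2 & OP4, OP3 & OP4, OP3 & OP6, OP4 & OP6, OP5 & OP7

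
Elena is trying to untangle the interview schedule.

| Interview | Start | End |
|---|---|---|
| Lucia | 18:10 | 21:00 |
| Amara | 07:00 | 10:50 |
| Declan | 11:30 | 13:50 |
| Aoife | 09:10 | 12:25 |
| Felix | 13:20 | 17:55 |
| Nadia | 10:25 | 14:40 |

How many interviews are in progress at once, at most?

3

Walk through starts and ends in time order (an end at T is processed before a start at T):
07:00 start Amara → 1
09:10 start Aoife → 2
10:25 start Nadia → 3
10:50 end Amara → 2
11:30 start Declan → 3
12:25 end Aoife → 2
13:20 start Felix → 3
13:50 end Declan → 2
14:40 end Nadia → 1
17:55 end Felix → 0
18:10 start Lucia → 1
21:00 end Lucia → 0
Peak is 3, at 10:25 (Amara, Aoife, Nadia).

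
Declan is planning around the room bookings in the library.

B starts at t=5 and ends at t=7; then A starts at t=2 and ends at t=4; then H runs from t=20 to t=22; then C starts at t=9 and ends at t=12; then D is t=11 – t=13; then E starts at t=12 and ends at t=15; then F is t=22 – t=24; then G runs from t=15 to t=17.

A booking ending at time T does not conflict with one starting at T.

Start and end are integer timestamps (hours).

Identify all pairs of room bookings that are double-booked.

C & D, D & E

Two intervals overlap when each starts before the other ends.
Sorted by start: A, B, C, D, E, G, H, F.
B starts after A ends; A is clear from here.
C starts after B ends; B is clear from here.
D starts before C ends → C and D overlap.
E starts exactly when C ends (back-to-back, no overlap); C is clear from here.
E starts before D ends → D and E overlap.
G starts after D ends; D is clear from here.
G starts exactly when E ends (back-to-back, no overlap); E is clear from here.
H starts after G ends; G is clear from here.
F starts exactly when H ends (back-to-back, no overlap).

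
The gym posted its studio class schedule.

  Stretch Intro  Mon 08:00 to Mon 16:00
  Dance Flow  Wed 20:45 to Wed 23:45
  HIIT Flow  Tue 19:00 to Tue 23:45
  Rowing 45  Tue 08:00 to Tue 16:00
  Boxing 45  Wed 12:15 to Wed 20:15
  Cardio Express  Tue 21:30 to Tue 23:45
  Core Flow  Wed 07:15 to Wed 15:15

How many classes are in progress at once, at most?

2

Sweep the timeline, counting +1 at each start and −1 at each end (ends before starts at a tie):
Mon 08:00 start Stretch Intro → 1
Mon 16:00 end Stretch Intro → 0
Tue 08:00 start Rowing 45 → 1
Tue 16:00 end Rowing 45 → 0
Tue 19:00 start HIIT Flow → 1
Tue 21:30 start Cardio Express → 2
Tue 23:45 end Cardio Express → 1
Tue 23:45 end HIIT Flow → 0
Wed 07:15 start Core Flow → 1
Wed 12:15 start Boxing 45 → 2
Wed 15:15 end Core Flow → 1
Wed 20:15 end Boxing 45 → 0
Wed 20:45 start Dance Flow → 1
Wed 23:45 end Dance Flow → 0
Peak is 2, at Tue 21:30 (Cardio Express, HIIT Flow).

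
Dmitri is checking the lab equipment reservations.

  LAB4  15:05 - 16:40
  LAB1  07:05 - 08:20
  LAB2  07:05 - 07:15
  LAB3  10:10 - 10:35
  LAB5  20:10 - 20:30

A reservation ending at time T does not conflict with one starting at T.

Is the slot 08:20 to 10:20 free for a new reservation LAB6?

No — it overlaps LAB3

LAB1: ends 08:20 at or before LAB6 starts 08:20 → clear.
LAB2: ends 07:15 at or before LAB6 starts 08:20 → clear.
LAB3: starts 10:10 before LAB6 ends 10:20, and ends 10:35 after LAB6 starts 08:20 → overlap.
LAB4: starts 15:05 at or after LAB6 ends 10:20 → clear.
LAB5: starts 20:10 at or after LAB6 ends 10:20 → clear.
LAB6 overlaps LAB3.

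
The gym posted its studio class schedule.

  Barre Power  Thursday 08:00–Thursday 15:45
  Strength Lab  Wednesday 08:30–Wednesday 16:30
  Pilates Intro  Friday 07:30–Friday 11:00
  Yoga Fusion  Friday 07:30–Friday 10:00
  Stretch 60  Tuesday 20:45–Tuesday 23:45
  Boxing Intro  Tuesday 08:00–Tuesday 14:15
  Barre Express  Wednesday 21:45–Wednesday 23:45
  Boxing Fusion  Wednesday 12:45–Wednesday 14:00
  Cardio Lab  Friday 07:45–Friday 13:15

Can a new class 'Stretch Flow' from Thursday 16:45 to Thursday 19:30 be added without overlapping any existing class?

Boxing Intro: ends Tuesday 14:15 at or before Stretch Flow starts Thursday 16:45 → clear.
Stretch 60: ends Tuesday 23:45 at or before Stretch Flow starts Thursday 16:45 → clear.
Strength Lab: ends Wednesday 16:30 at or before Stretch Flow starts Thursday 16:45 → clear.
Boxing Fusion: ends Wednesday 14:00 at or before Stretch Flow starts Thursday 16:45 → clear.
Barre Express: ends Wednesday 23:45 at or before Stretch Flow starts Thursday 16:45 → clear.
Barre Power: ends Thursday 15:45 at or before Stretch Flow starts Thursday 16:45 → clear.
Yoga Fusion: starts Friday 07:30 at or after Stretch Flow ends Thursday 19:30 → clear.
Pilates Intro: starts Friday 07:30 at or after Stretch Flow ends Thursday 19:30 → clear.
Cardio Lab: starts Friday 07:45 at or after Stretch Flow ends Thursday 19:30 → clear.

Yes — the slot is free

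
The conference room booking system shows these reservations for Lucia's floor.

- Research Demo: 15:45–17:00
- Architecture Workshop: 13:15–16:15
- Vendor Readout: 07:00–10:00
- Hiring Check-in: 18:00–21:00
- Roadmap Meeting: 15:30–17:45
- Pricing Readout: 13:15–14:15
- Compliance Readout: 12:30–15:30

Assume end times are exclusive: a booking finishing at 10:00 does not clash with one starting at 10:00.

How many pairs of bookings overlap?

Sorted by start: Vendor Readout, Compliance Readout, Architecture Workshop, Pricing Readout, Roadmap Meeting, Research Demo, Hiring Check-in.
Compliance Readout starts after Vendor Readout ends; Vendor Readout is clear from here.
Architecture Workshop starts before Compliance Readout ends → Compliance Readout and Architecture Workshop overlap.
Pricing Readout starts before Compliance Readout ends → Compliance Readout and Pricing Readout overlap.
Roadmap Meeting starts exactly when Compliance Readout ends (back-to-back, no overlap); Compliance Readout is clear from here.
Pricing Readout starts before Architecture Workshop ends → Architecture Workshop and Pricing Readout overlap.
Roadmap Meeting starts before Architecture Workshop ends → Architecture Workshop and Roadmap Meeting overlap.
Research Demo starts before Architecture Workshop ends → Architecture Workshop and Research Demo overlap.
Hiring Check-in starts after Architecture Workshop ends.
Roadmap Meeting starts after Pricing Readout ends; Pricing Readout is clear from here.
Research Demo starts before Roadmap Meeting ends → Roadmap Meeting and Research Demo overlap.
Hiring Check-in starts after Roadmap Meeting ends.
Hiring Check-in starts after Research Demo ends.
Overlapping pairs: Architecture Workshop & Compliance Readout, Architecture Workshop & Pricing Readout, Architecture Workshop & Research Demo, Architecture Workshop & Roadmap Meeting, Compliance Readout & Pricing Readout, Research Demo & Roadmap Meeting — 6 in total.

6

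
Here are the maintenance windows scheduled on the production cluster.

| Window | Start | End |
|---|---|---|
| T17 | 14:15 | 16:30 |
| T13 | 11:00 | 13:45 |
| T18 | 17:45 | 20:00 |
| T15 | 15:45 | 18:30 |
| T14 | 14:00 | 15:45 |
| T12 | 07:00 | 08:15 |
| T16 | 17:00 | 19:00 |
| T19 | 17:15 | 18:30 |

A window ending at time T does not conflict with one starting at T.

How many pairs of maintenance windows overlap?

Sorted by start: T12, T13, T14, T17, T15, T16, T19, T18.
T13 starts after T12 ends; T12 is clear from here.
T14 starts after T13 ends; T13 is clear from here.
T17 starts before T14 ends → T14 and T17 overlap.
T15 starts exactly when T14 ends (back-to-back, no overlap); T14 is clear from here.
T15 starts before T17 ends → T17 and T15 overlap.
T16 starts after T17 ends; T17 is clear from here.
T16 starts before T15 ends → T15 and T16 overlap.
T19 starts before T15 ends → T15 and T19 overlap.
T18 starts before T15 ends → T15 and T18 overlap.
T19 starts before T16 ends → T16 and T19 overlap.
T18 starts before T16 ends → T16 and T18 overlap.
T18 starts before T19 ends → T19 and T18 overlap.
Overlapping pairs: T14 & T17, T15 & T16, T15 & T17, T15 & T18, T15 & T19, T16 & T18, T16 & T19, T18 & T19 — 8 in total.

8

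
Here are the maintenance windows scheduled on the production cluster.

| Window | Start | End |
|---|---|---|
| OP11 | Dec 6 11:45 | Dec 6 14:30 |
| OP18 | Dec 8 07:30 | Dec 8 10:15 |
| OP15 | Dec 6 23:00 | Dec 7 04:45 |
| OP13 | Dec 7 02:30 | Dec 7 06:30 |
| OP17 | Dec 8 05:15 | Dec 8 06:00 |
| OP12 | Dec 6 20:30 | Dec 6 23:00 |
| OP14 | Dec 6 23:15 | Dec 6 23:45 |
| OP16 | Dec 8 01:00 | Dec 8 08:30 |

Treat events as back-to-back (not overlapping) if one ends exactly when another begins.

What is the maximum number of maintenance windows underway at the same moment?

2

Sweep the timeline, counting +1 at each start and −1 at each end (ends before starts at a tie):
Dec 6 11:45 start OP11 → 1
Dec 6 14:30 end OP11 → 0
Dec 6 20:30 start OP12 → 1
Dec 6 23:00 end OP12 → 0
Dec 6 23:00 start OP15 → 1
Dec 6 23:15 start OP14 → 2
Dec 6 23:45 end OP14 → 1
Dec 7 02:30 start OP13 → 2
Dec 7 04:45 end OP15 → 1
Dec 7 06:30 end OP13 → 0
Dec 8 01:00 start OP16 → 1
Dec 8 05:15 start OP17 → 2
Dec 8 06:00 end OP17 → 1
Dec 8 07:30 start OP18 → 2
Dec 8 08:30 end OP16 → 1
Dec 8 10:15 end OP18 → 0
Peak is 2, at Dec 6 23:15 (OP14, OP15).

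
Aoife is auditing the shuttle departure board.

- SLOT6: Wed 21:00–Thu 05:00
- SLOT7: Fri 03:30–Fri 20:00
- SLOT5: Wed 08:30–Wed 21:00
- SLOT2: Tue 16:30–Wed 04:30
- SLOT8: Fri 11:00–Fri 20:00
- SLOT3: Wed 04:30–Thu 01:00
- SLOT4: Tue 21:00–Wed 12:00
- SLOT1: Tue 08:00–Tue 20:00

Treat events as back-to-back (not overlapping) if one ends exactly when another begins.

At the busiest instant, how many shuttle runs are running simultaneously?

3

Sort all start/end points and keep a running count:
Tue 08:00 start SLOT1 → 1
Tue 16:30 start SLOT2 → 2
Tue 20:00 end SLOT1 → 1
Tue 21:00 start SLOT4 → 2
Wed 04:30 end SLOT2 → 1
Wed 04:30 start SLOT3 → 2
Wed 08:30 start SLOT5 → 3
Wed 12:00 end SLOT4 → 2
Wed 21:00 end SLOT5 → 1
Wed 21:00 start SLOT6 → 2
Thu 01:00 end SLOT3 → 1
Thu 05:00 end SLOT6 → 0
Fri 03:30 start SLOT7 → 1
Fri 11:00 start SLOT8 → 2
Fri 20:00 end SLOT7 → 1
Fri 20:00 end SLOT8 → 0
Peak is 3, at Wed 08:30 (SLOT3, SLOT4, SLOT5).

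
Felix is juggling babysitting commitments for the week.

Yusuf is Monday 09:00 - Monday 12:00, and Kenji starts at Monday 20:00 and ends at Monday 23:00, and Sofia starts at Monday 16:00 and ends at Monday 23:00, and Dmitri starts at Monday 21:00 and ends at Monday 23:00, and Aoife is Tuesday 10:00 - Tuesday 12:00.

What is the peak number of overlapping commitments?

3

Walk through starts and ends in time order (an end at T is processed before a start at T):
Monday 09:00 start Yusuf → 1
Monday 12:00 end Yusuf → 0
Monday 16:00 start Sofia → 1
Monday 20:00 start Kenji → 2
Monday 21:00 start Dmitri → 3
Monday 23:00 end Dmitri → 2
Monday 23:00 end Kenji → 1
Monday 23:00 end Sofia → 0
Tuesday 10:00 start Aoife → 1
Tuesday 12:00 end Aoife → 0
Peak is 3, at Monday 21:00 (Dmitri, Kenji, Sofia).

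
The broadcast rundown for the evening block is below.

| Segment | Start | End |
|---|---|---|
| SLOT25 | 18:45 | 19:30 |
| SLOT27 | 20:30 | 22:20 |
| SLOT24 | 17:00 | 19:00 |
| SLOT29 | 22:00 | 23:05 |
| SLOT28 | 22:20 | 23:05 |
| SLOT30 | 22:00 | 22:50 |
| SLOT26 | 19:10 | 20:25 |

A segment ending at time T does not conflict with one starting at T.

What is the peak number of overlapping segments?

3

Walk through starts and ends in time order (an end at T is processed before a start at T):
17:00 start SLOT24 → 1
18:45 start SLOT25 → 2
19:00 end SLOT24 → 1
19:10 start SLOT26 → 2
19:30 end SLOT25 → 1
20:25 end SLOT26 → 0
20:30 start SLOT27 → 1
22:00 start SLOT29 → 2
22:00 start SLOT30 → 3
22:20 end SLOT27 → 2
22:20 start SLOT28 → 3
22:50 end SLOT30 → 2
23:05 end SLOT28 → 1
23:05 end SLOT29 → 0
Peak is 3, at 22:00 (SLOT27, SLOT29, SLOT30).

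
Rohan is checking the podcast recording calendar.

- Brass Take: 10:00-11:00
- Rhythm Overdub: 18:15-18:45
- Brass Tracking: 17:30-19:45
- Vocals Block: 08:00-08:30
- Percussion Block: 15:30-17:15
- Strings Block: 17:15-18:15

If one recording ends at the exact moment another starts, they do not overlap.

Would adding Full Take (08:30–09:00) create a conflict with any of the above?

Vocals Block: ends 08:30 at or before Full Take starts 08:30 → clear.
Brass Take: starts 10:00 at or after Full Take ends 09:00 → clear.
Percussion Block: starts 15:30 at or after Full Take ends 09:00 → clear.
Strings Block: starts 17:15 at or after Full Take ends 09:00 → clear.
Brass Tracking: starts 17:30 at or after Full Take ends 09:00 → clear.
Rhythm Overdub: starts 18:15 at or after Full Take ends 09:00 → clear.

No — it doesn't clash with anything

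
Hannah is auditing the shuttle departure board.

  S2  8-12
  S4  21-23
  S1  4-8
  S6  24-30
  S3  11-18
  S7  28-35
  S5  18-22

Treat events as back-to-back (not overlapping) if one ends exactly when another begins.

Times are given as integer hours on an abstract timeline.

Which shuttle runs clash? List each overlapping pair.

S2 & S3, S4 & S5, S6 & S7

Sorted by start: S1, S2, S3, S5, S4, S6, S7.
S2 starts exactly when S1 ends (back-to-back, no overlap), so S1 has no further overlaps.
S3 starts before S2 ends → S2 and S3 overlap.
S5 starts after S2 ends, so S2 has no further overlaps.
S5 starts exactly when S3 ends (back-to-back, no overlap), so S3 has no further overlaps.
S4 starts before S5 ends → S5 and S4 overlap.
S6 starts after S5 ends, so S5 has no further overlaps.
S6 starts after S4 ends, so S4 has no further overlaps.
S7 starts before S6 ends → S6 and S7 overlap.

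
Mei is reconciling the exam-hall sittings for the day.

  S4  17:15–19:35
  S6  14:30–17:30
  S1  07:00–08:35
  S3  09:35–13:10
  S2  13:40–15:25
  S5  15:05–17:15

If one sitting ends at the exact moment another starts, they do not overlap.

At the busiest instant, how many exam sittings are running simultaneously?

Walk through starts and ends in time order (an end at T is processed before a start at T):
07:00 start S1 → 1
08:35 end S1 → 0
09:35 start S3 → 1
13:10 end S3 → 0
13:40 start S2 → 1
14:30 start S6 → 2
15:05 start S5 → 3
15:25 end S2 → 2
17:15 end S5 → 1
17:15 start S4 → 2
17:30 end S6 → 1
19:35 end S4 → 0
Peak is 3, at 15:05 (S2, S5, S6).

3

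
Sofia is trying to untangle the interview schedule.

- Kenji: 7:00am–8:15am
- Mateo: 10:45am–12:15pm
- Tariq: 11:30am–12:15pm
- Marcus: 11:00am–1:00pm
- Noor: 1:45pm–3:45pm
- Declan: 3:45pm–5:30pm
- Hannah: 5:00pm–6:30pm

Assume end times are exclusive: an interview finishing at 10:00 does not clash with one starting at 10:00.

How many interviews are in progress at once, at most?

3

Walk through starts and ends in time order (an end at T is processed before a start at T):
7:00am start Kenji → 1
8:15am end Kenji → 0
10:45am start Mateo → 1
11:00am start Marcus → 2
11:30am start Tariq → 3
12:15pm end Mateo → 2
12:15pm end Tariq → 1
1:00pm end Marcus → 0
1:45pm start Noor → 1
3:45pm end Noor → 0
3:45pm start Declan → 1
5:00pm start Hannah → 2
5:30pm end Declan → 1
6:30pm end Hannah → 0
Peak is 3, at 11:30am (Marcus, Mateo, Tariq).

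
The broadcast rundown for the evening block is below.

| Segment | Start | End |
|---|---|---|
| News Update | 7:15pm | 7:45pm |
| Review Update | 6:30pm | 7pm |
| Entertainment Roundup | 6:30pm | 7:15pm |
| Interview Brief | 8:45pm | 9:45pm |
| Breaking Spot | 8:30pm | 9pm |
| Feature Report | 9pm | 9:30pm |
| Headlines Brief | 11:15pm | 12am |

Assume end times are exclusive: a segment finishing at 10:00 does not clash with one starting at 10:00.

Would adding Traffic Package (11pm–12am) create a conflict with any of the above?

Yes — it overlaps Headlines Brief

Review Update: ends 7pm at or before Traffic Package starts 11pm → clear.
Entertainment Roundup: ends 7:15pm at or before Traffic Package starts 11pm → clear.
News Update: ends 7:45pm at or before Traffic Package starts 11pm → clear.
Breaking Spot: ends 9pm at or before Traffic Package starts 11pm → clear.
Interview Brief: ends 9:45pm at or before Traffic Package starts 11pm → clear.
Feature Report: ends 9:30pm at or before Traffic Package starts 11pm → clear.
Headlines Brief: starts 11:15pm before Traffic Package ends 12am, and ends 12am after Traffic Package starts 11pm → overlap.
Traffic Package overlaps Headlines Brief.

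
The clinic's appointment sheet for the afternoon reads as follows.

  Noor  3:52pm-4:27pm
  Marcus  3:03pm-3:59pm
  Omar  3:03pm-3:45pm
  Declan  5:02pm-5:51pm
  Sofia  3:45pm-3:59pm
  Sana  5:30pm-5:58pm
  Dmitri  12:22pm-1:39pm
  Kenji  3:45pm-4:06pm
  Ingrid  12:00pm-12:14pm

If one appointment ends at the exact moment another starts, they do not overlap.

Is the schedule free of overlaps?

No

Check each pair: they overlap iff neither finishes before the other starts.
Sorted by start: Ingrid, Dmitri, Marcus, Omar, Kenji, Sofia, Noor, Declan, Sana.
Dmitri starts after Ingrid ends, so Ingrid has no further overlaps.
Marcus starts after Dmitri ends, so Dmitri has no further overlaps.
Omar starts before Marcus ends → Marcus and Omar overlap.
That's a conflict, so the schedule is not conflict-free.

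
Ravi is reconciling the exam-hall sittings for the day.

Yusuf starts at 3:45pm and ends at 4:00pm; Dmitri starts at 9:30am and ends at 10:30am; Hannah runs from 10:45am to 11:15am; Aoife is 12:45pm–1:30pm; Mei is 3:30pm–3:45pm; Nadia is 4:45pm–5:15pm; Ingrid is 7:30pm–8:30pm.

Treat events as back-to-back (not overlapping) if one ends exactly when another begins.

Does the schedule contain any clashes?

No

Sorted by start: Dmitri, Hannah, Aoife, Mei, Yusuf, Nadia, Ingrid.
Hannah starts after Dmitri ends, so nothing later overlaps Dmitri either.
Aoife starts after Hannah ends, so nothing later overlaps Hannah either.
Mei starts after Aoife ends, so nothing later overlaps Aoife either.
Yusuf starts exactly when Mei ends (back-to-back, no overlap), so nothing later overlaps Mei either.
Nadia starts after Yusuf ends, so nothing later overlaps Yusuf either.
Ingrid starts after Nadia ends.
Every pair is clear; the schedule has no overlaps.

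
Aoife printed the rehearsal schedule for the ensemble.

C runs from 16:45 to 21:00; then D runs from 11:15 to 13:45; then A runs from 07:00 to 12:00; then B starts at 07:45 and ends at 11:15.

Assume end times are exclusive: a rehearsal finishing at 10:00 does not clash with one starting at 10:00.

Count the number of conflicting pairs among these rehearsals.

2

Check each pair: they overlap iff neither finishes before the other starts.
Sorted by start: A, B, D, C.
B starts before A ends → A and B overlap.
D starts before A ends → A and D overlap.
C starts after A ends.
D starts exactly when B ends (back-to-back, no overlap); B is clear from here.
C starts after D ends.
Overlapping pairs: A & B, A & D — 2 in total.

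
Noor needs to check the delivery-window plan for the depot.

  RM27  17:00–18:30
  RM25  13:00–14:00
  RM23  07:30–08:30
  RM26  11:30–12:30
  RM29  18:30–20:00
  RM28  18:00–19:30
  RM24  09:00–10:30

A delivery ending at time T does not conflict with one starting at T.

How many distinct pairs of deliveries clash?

Sorted by start: RM23, RM24, RM26, RM25, RM27, RM28, RM29.
RM24 starts after RM23 ends, so nothing later overlaps RM23 either.
RM26 starts after RM24 ends, so nothing later overlaps RM24 either.
RM25 starts after RM26 ends, so nothing later overlaps RM26 either.
RM27 starts after RM25 ends, so nothing later overlaps RM25 either.
RM28 starts before RM27 ends → RM27 and RM28 overlap.
RM29 starts exactly when RM27 ends (back-to-back, no overlap).
RM29 starts before RM28 ends → RM28 and RM29 overlap.
Overlapping pairs: RM27 & RM28, RM28 & RM29 — 2 in total.

2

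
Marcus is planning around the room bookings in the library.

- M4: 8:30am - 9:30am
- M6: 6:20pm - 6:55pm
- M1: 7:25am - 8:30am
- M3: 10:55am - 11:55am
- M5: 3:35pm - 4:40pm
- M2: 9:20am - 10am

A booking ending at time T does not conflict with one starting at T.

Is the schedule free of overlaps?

Check each pair: they overlap iff neither finishes before the other starts.
Sorted by start: M1, M4, M2, M3, M5, M6.
M4 starts exactly when M1 ends (back-to-back, no overlap), so nothing later overlaps M1 either.
M2 starts before M4 ends → M4 and M2 overlap.
That's a conflict, so the schedule is not conflict-free.

No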